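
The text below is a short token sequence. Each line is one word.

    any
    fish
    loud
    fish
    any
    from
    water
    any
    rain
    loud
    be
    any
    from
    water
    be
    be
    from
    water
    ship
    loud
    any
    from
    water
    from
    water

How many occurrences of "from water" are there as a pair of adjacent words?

5

Scanning the 24 overlapping bigram windows for "from water":
  position 6–7: from water
  position 13–14: from water
  position 17–18: from water
  position 22–23: from water
  position 24–25: from water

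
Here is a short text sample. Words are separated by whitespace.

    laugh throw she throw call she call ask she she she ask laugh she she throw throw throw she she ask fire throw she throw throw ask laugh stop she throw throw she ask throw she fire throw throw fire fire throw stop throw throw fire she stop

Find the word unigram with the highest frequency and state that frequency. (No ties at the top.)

"throw", 16 times

Unigram frequencies (highest first):
  throw: 16
  she: 14
  ask: 5
  fire: 5
  laugh: 3
  stop: 3
  … (1 more, each ≤ 2)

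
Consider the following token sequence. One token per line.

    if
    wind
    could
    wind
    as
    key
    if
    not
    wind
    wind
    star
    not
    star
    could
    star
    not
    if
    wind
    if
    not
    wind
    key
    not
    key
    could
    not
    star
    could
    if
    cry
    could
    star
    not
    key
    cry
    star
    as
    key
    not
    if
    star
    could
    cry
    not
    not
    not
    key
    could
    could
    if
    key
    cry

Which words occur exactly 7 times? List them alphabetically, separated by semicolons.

Unigram counts meeting the condition (exactly 7 times):
  if: 7
  key: 7
  star: 7

if; key; star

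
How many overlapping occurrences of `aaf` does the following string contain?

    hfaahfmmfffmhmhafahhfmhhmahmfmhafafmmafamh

Sliding a length-3 window over the 42 characters (40 positions):
  (no match at any position)

0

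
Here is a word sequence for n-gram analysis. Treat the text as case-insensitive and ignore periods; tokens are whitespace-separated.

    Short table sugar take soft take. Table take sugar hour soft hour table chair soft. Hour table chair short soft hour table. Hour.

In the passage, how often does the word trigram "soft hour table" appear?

3

Scanning the 21 overlapping trigram windows for "soft hour table":
  position 11–13: soft hour table
  position 15–17: soft hour table
  position 20–22: soft hour table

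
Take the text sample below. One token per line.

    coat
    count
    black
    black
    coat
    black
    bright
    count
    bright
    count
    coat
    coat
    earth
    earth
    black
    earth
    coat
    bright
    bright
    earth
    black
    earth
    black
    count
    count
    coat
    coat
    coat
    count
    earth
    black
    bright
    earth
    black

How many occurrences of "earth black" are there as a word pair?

5

Scanning the 33 overlapping bigram windows for "earth black":
  position 14–15: earth black
  position 20–21: earth black
  position 22–23: earth black
  position 30–31: earth black
  position 33–34: earth black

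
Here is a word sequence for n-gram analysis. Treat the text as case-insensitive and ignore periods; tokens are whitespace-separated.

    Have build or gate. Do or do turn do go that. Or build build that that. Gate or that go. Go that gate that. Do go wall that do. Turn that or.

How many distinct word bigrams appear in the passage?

32 tokens → 31 bigram windows in total.
Repeated bigrams (each contributes count−1 duplicates):
  do go: 2
  do turn: 2
  go that: 2
  that do: 2
  that gate: 2
  that or: 2
6 duplicate windows → 31 − 6 = 25 distinct.

25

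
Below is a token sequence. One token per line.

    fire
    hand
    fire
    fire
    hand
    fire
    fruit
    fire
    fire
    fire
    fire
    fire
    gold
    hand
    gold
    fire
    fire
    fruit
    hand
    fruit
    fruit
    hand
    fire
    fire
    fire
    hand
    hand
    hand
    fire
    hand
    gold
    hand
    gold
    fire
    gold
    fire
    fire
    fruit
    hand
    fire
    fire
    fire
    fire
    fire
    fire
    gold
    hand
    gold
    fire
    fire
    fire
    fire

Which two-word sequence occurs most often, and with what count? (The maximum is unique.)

Bigram frequencies (highest first):
  fire fire: 17
  hand fire: 5
  fire hand: 4
  hand gold: 4
  gold fire: 4
  fire fruit: 3
  … (7 more, each ≤ 3)

"fire fire", 17 times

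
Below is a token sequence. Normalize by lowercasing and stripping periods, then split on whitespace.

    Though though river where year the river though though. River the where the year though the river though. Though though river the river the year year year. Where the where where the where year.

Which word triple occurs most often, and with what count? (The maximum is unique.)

"though though river", 3 times

Trigram frequencies (highest first):
  though though river: 3
  the river though: 2
  river though though: 2
  though river the: 2
  where the where: 2
  though river where: 1
  … (20 more, each ≤ 1)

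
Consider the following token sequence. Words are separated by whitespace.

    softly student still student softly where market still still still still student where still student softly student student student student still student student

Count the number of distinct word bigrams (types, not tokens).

23 tokens → 22 bigram windows in total.
Repeated bigrams (each contributes count−1 duplicates):
  still student: 4
  student student: 4
  still still: 3
  softly student: 2
  student softly: 2
  student still: 2
11 duplicate windows → 22 − 11 = 11 distinct.

11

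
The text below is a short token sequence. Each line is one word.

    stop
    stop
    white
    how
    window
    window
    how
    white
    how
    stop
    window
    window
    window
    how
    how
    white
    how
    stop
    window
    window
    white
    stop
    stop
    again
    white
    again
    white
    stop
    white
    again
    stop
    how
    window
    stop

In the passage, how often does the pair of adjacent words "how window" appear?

2

Scanning the 33 overlapping bigram windows for "how window":
  position 4–5: how window
  position 32–33: how window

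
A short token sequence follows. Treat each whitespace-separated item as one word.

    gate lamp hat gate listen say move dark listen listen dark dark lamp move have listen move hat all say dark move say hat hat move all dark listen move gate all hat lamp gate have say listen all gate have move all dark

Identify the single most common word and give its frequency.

Unigram frequencies (highest first):
  move: 7
  listen: 6
  dark: 6
  gate: 5
  hat: 5
  all: 5
  … (3 more, each ≤ 4)

"move", 7 times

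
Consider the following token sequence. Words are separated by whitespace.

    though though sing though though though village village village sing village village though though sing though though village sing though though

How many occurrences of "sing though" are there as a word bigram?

3

Scanning the 20 overlapping bigram windows for "sing though":
  position 3–4: sing though
  position 15–16: sing though
  position 19–20: sing though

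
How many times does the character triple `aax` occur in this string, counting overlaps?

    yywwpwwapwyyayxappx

0

Sliding a length-3 window over the 19 characters (17 positions):
  (no match at any position)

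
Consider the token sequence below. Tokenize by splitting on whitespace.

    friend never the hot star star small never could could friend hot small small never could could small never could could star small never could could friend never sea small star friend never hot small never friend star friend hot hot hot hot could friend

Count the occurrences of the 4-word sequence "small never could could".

4

Scanning the 42 overlapping 4-gram windows for "small never could could":
  position 7–10: small never could could
  position 14–17: small never could could
  position 18–21: small never could could
  position 23–26: small never could could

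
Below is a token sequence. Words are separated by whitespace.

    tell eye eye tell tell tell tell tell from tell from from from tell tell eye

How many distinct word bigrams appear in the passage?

7

16 tokens → 15 bigram windows in total.
Repeated bigrams (each contributes count−1 duplicates):
  tell tell: 5
  from from: 2
  from tell: 2
  tell eye: 2
  tell from: 2
8 duplicate windows → 15 − 8 = 7 distinct.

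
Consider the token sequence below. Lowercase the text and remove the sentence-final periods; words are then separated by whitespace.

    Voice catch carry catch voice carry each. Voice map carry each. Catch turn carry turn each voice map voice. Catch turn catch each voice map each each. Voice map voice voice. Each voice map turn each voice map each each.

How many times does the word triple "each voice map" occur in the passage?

6

Scanning the 38 overlapping trigram windows for "each voice map":
  position 7–9: each voice map
  position 16–18: each voice map
  position 23–25: each voice map
  position 27–29: each voice map
  position 32–34: each voice map
  position 36–38: each voice map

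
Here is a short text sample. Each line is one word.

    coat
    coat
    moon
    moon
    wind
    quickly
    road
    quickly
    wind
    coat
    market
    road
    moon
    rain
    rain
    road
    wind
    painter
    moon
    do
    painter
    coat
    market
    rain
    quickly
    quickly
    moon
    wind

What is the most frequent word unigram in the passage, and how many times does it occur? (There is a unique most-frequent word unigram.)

"moon", 5 times

Unigram frequencies (highest first):
  moon: 5
  coat: 4
  wind: 4
  quickly: 4
  road: 3
  rain: 3
  … (3 more, each ≤ 2)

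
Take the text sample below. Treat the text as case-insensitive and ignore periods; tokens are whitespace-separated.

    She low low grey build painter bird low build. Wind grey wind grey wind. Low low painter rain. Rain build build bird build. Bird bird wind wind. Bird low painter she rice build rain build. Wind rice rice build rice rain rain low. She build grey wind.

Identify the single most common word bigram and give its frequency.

"grey wind", 3 times

Bigram frequencies (highest first):
  grey wind: 3
  low low: 2
  bird low: 2
  build wind: 2
  wind grey: 2
  low painter: 2
  … (29 more, each ≤ 2)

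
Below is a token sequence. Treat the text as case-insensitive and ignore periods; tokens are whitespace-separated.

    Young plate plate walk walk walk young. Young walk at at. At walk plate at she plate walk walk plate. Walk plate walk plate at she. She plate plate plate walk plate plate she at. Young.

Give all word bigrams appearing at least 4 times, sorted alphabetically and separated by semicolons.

Bigram counts meeting the condition (at least 4 times):
  plate plate: 4
  plate walk: 5
  walk plate: 5

plate plate; plate walk; walk plate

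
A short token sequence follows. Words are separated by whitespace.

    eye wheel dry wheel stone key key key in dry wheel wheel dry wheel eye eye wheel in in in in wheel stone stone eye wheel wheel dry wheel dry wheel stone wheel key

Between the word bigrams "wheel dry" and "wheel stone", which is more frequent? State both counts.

"wheel dry": 4 occurrences
"wheel stone": 3 occurrences

"wheel dry" (4 vs 3)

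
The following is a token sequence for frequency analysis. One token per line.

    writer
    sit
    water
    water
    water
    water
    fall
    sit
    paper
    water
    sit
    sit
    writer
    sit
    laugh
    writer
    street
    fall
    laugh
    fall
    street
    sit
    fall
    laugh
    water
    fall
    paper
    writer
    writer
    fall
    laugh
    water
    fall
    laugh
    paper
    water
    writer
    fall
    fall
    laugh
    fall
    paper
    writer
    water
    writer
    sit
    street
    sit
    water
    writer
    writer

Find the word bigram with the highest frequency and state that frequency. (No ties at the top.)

"fall laugh", 5 times

Bigram frequencies (highest first):
  fall laugh: 5
  writer sit: 3
  water water: 3
  water fall: 3
  water writer: 3
  sit water: 2
  … (23 more, each ≤ 2)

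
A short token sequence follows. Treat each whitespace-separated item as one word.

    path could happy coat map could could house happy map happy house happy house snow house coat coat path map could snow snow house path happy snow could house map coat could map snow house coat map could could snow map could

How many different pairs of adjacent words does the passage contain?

42 tokens → 41 bigram windows in total.
Repeated bigrams (each contributes count−1 duplicates):
  map could: 4
  snow house: 3
  coat map: 2
  could could: 2
  could house: 2
  could snow: 2
  happy house: 2
  house coat: 2
  … (1 more repeated)
12 duplicate windows → 41 − 12 = 29 distinct.

29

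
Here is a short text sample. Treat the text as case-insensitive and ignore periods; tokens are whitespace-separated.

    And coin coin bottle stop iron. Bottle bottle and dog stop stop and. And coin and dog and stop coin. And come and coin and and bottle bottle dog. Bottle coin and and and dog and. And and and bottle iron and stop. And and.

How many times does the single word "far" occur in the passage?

0

Scanning the 45 tokens for "far":
  (none found)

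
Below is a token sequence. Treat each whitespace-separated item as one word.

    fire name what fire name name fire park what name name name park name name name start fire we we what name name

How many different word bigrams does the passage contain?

23 tokens → 22 bigram windows in total.
Repeated bigrams (each contributes count−1 duplicates):
  name name: 6
  fire name: 2
  what name: 2
7 duplicate windows → 22 − 7 = 15 distinct.

15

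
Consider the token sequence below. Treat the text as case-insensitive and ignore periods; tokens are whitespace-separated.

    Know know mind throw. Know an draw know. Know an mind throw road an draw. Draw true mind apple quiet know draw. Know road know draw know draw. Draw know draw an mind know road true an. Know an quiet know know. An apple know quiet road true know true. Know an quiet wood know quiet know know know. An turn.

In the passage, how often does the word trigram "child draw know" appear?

0

Scanning the 59 overlapping trigram windows for "child draw know":
  (none found)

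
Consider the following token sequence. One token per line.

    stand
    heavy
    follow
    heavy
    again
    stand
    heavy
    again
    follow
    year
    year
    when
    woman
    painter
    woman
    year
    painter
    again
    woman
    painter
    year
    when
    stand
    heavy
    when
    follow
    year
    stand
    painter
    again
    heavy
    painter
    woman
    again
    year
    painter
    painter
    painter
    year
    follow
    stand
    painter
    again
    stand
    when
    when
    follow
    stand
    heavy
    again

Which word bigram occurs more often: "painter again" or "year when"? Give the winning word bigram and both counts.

"painter again" (3 vs 2)

"painter again": 3 occurrences
"year when": 2 occurrences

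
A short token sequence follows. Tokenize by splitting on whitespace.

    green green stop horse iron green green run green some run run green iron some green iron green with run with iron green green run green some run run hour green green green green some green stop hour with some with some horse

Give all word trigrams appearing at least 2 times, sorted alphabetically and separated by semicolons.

Trigram counts meeting the condition (at least 2 times):
  green green green: 2
  green green run: 2
  green run green: 2
  green some run: 2
  iron green green: 2
  run green some: 2
  some run run: 2

green green green; green green run; green run green; green some run; iron green green; run green some; some run run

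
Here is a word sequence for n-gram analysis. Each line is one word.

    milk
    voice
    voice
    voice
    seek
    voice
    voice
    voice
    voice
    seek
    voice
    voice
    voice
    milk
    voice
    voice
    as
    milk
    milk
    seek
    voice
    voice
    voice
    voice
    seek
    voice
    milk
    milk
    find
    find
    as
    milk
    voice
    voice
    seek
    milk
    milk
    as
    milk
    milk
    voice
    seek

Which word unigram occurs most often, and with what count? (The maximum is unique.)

Unigram frequencies (highest first):
  voice: 20
  milk: 11
  seek: 6
  as: 3
  find: 2

"voice", 20 times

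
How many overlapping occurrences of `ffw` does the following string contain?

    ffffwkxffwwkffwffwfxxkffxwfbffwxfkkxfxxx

Sliding a length-3 window over the 40 characters (38 positions):
  position 3–5: ffw
  position 8–10: ffw
  position 13–15: ffw
  position 16–18: ffw
  position 29–31: ffw

5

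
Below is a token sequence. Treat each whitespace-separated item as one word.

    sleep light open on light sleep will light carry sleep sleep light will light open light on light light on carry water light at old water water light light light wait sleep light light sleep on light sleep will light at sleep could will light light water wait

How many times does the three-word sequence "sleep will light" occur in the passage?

Scanning the 46 overlapping trigram windows for "sleep will light":
  position 6–8: sleep will light
  position 38–40: sleep will light

2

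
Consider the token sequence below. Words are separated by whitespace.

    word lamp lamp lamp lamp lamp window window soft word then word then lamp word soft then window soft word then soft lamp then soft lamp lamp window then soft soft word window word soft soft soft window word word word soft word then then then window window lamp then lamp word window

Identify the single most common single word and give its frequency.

Unigram frequencies (highest first):
  word: 12
  lamp: 11
  soft: 11
  then: 10
  window: 9

"word", 12 times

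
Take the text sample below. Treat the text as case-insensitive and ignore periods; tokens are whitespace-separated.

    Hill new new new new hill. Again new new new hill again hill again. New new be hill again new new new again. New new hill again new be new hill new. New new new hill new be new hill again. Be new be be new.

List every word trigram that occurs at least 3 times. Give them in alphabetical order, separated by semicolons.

Trigram counts meeting the condition (at least 3 times):
  again new new: 4
  hill again new: 4
  new hill again: 4
  new new hill: 4
  new new new: 6

again new new; hill again new; new hill again; new new hill; new new new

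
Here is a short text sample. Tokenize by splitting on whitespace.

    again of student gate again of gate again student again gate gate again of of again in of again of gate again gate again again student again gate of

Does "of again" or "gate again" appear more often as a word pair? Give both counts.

"gate again" (5 vs 2)

"of again": 2 occurrences
"gate again": 5 occurrences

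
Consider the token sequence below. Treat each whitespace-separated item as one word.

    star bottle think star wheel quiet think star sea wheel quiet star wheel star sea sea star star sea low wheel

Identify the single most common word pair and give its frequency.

"star sea", 3 times

Bigram frequencies (highest first):
  star sea: 3
  think star: 2
  star wheel: 2
  wheel quiet: 2
  star bottle: 1
  bottle think: 1
  … (9 more, each ≤ 1)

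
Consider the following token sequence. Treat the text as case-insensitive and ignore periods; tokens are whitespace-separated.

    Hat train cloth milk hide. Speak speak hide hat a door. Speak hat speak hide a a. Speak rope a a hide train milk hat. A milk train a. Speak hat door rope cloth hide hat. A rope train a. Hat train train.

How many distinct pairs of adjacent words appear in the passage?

43 tokens → 42 bigram windows in total.
Repeated bigrams (each contributes count−1 duplicates):
  hat a: 3
  a a: 2
  a speak: 2
  hat train: 2
  hide hat: 2
  speak hat: 2
  speak hide: 2
  train a: 2
9 duplicate windows → 42 − 9 = 33 distinct.

33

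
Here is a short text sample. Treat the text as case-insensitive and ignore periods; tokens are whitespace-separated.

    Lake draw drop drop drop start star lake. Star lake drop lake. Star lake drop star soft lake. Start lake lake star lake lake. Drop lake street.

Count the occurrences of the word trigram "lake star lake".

Scanning the 25 overlapping trigram windows for "lake star lake":
  position 8–10: lake star lake
  position 12–14: lake star lake
  position 21–23: lake star lake

3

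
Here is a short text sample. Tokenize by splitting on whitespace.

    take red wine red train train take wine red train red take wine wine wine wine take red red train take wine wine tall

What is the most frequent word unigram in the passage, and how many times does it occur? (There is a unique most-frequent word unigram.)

Unigram frequencies (highest first):
  wine: 8
  red: 6
  take: 5
  train: 4
  tall: 1

"wine", 8 times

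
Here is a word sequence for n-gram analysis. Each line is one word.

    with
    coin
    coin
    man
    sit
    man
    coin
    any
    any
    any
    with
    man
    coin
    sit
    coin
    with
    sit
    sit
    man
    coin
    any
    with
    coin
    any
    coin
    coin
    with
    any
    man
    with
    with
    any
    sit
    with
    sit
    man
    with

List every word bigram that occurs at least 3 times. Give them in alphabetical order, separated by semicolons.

coin any; man coin; sit man

Bigram counts meeting the condition (at least 3 times):
  coin any: 3
  man coin: 3
  sit man: 3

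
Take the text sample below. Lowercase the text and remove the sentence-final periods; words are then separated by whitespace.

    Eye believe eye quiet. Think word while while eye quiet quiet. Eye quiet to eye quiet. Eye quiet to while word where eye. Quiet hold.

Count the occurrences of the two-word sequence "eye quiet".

Scanning the 24 overlapping bigram windows for "eye quiet":
  position 3–4: eye quiet
  position 9–10: eye quiet
  position 12–13: eye quiet
  position 15–16: eye quiet
  position 17–18: eye quiet
  position 23–24: eye quiet

6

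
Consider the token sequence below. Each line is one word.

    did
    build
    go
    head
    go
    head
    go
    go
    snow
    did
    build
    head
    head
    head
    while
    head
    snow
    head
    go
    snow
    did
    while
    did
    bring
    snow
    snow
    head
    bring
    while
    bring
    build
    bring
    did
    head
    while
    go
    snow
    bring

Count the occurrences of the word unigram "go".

6

Scanning the 38 tokens for "go":
  position 3: go
  position 5: go
  position 7: go
  position 8: go
  position 19: go
  position 36: go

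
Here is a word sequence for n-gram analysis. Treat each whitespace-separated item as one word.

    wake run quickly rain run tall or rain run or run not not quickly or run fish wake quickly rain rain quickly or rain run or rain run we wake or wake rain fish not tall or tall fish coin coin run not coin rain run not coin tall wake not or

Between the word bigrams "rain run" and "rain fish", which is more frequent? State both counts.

"rain run": 5 occurrences
"rain fish": 1 occurrence

"rain run" (5 vs 1)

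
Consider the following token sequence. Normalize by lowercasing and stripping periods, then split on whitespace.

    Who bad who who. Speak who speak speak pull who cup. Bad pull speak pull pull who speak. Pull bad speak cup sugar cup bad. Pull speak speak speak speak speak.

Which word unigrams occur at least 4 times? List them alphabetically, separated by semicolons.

Unigram counts meeting the condition (at least 4 times):
  bad: 4
  pull: 6
  speak: 11
  who: 6

bad; pull; speak; who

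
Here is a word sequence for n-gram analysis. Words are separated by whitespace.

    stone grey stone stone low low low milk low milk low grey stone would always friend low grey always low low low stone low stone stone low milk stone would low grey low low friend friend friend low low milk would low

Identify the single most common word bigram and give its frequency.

Bigram frequencies (highest first):
  low low: 6
  low milk: 4
  stone low: 3
  low grey: 3
  grey stone: 2
  stone stone: 2
  … (15 more, each ≤ 2)

"low low", 6 times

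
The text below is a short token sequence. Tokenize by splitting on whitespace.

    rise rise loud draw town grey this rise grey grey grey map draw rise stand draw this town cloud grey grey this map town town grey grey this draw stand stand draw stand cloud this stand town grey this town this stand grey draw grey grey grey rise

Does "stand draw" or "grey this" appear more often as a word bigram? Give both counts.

"grey this" (4 vs 2)

"stand draw": 2 occurrences
"grey this": 4 occurrences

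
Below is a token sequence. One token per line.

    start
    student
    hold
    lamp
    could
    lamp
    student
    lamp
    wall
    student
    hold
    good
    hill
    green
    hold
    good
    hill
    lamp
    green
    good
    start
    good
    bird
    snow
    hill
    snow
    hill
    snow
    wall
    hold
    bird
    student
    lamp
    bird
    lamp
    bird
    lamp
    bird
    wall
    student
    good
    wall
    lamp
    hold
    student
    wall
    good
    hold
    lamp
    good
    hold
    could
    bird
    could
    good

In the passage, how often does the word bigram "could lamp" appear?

Scanning the 54 overlapping bigram windows for "could lamp":
  position 5–6: could lamp

1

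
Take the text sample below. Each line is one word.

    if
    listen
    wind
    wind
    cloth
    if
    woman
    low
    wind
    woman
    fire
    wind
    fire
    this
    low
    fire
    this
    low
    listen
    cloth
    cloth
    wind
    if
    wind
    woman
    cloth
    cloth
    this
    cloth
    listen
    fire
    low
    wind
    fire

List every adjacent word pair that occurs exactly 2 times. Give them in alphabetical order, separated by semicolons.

Bigram counts meeting the condition (exactly 2 times):
  cloth cloth: 2
  fire this: 2
  low wind: 2
  this low: 2
  wind fire: 2
  wind woman: 2

cloth cloth; fire this; low wind; this low; wind fire; wind woman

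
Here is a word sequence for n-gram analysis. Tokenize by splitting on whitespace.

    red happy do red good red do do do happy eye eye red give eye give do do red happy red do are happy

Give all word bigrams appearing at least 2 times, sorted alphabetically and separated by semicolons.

Bigram counts meeting the condition (at least 2 times):
  do do: 3
  do red: 2
  red do: 2
  red happy: 2

do do; do red; red do; red happy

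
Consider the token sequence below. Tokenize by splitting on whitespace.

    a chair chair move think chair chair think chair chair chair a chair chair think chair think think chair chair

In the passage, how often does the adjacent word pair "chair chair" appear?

Scanning the 19 overlapping bigram windows for "chair chair":
  position 2–3: chair chair
  position 6–7: chair chair
  position 9–10: chair chair
  position 10–11: chair chair
  position 13–14: chair chair
  position 19–20: chair chair

6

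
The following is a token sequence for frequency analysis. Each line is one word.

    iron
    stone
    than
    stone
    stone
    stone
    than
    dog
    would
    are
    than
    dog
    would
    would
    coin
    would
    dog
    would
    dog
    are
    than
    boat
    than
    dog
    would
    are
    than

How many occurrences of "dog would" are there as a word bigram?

Scanning the 26 overlapping bigram windows for "dog would":
  position 8–9: dog would
  position 12–13: dog would
  position 17–18: dog would
  position 24–25: dog would

4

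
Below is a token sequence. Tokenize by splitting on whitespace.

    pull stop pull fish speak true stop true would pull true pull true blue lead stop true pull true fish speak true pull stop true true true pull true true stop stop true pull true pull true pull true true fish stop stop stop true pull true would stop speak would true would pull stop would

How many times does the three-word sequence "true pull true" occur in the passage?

Scanning the 54 overlapping trigram windows for "true pull true":
  position 11–13: true pull true
  position 17–19: true pull true
  position 27–29: true pull true
  position 33–35: true pull true
  position 35–37: true pull true
  position 37–39: true pull true
  position 45–47: true pull true

7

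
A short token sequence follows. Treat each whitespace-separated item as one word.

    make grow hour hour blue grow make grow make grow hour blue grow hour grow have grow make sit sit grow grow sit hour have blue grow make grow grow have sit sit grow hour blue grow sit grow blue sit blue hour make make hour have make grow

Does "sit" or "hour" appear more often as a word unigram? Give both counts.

"sit": 7 occurrences
"hour": 8 occurrences

"hour" (8 vs 7)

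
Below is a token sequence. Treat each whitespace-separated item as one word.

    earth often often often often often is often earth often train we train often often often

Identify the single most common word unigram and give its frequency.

Unigram frequencies (highest first):
  often: 10
  earth: 2
  train: 2
  is: 1
  we: 1

"often", 10 times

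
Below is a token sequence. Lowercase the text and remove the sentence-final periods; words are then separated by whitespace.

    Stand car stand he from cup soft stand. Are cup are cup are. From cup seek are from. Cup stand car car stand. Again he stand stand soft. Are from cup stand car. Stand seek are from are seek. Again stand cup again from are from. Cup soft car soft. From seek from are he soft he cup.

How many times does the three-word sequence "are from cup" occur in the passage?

Scanning the 56 overlapping trigram windows for "are from cup":
  position 13–15: are from cup
  position 17–19: are from cup
  position 29–31: are from cup
  position 45–47: are from cup

4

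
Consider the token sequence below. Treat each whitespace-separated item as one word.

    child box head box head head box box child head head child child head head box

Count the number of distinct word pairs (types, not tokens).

9

16 tokens → 15 bigram windows in total.
Repeated bigrams (each contributes count−1 duplicates):
  head box: 3
  head head: 3
  box head: 2
  child head: 2
6 duplicate windows → 15 − 6 = 9 distinct.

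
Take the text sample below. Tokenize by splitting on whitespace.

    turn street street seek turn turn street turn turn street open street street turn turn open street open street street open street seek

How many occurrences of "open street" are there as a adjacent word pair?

Scanning the 22 overlapping bigram windows for "open street":
  position 11–12: open street
  position 16–17: open street
  position 18–19: open street
  position 21–22: open street

4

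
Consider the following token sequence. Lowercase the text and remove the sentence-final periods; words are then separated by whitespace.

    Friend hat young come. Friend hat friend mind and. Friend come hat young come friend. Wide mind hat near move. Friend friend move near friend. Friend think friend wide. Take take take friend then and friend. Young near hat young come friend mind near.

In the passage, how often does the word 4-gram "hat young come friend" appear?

3

Scanning the 41 overlapping 4-gram windows for "hat young come friend":
  position 2–5: hat young come friend
  position 12–15: hat young come friend
  position 39–42: hat young come friend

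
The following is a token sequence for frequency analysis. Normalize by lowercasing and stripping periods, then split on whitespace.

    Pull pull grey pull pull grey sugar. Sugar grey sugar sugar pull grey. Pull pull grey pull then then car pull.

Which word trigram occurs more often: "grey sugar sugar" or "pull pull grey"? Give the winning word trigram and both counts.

"grey sugar sugar": 2 occurrences
"pull pull grey": 3 occurrences

"pull pull grey" (3 vs 2)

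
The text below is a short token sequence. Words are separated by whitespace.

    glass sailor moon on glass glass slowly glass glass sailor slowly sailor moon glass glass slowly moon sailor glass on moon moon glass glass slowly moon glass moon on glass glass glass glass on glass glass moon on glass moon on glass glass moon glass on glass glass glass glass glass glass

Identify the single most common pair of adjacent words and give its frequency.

Bigram frequencies (highest first):
  glass glass: 14
  on glass: 6
  moon on: 4
  moon glass: 4
  glass moon: 4
  glass slowly: 3
  … (11 more, each ≤ 3)

"glass glass", 14 times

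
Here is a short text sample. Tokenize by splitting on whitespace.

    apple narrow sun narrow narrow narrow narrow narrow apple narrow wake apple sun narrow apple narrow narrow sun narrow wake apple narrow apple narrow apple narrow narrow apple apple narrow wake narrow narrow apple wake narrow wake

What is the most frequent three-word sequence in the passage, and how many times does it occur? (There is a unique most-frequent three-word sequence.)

Trigram frequencies (highest first):
  narrow apple narrow: 4
  narrow narrow narrow: 3
  narrow narrow apple: 3
  narrow sun narrow: 2
  apple narrow wake: 2
  narrow wake apple: 2
  … (17 more, each ≤ 2)

"narrow apple narrow", 4 times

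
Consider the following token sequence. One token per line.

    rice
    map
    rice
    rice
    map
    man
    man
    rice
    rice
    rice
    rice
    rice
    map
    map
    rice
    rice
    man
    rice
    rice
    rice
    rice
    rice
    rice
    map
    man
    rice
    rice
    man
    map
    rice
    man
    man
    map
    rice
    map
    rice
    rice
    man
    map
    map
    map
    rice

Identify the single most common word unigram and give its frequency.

Unigram frequencies (highest first):
  rice: 23
  map: 11
  man: 8

"rice", 23 times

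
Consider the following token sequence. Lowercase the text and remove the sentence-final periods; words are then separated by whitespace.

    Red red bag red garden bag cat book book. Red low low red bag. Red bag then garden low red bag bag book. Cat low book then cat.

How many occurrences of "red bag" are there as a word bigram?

Scanning the 27 overlapping bigram windows for "red bag":
  position 2–3: red bag
  position 13–14: red bag
  position 15–16: red bag
  position 20–21: red bag

4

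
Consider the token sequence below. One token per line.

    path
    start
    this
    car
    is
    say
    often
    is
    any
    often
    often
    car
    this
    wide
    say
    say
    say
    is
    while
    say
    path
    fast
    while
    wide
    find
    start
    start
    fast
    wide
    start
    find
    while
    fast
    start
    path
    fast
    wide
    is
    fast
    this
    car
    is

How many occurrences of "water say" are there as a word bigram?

0

Scanning the 41 overlapping bigram windows for "water say":
  (none found)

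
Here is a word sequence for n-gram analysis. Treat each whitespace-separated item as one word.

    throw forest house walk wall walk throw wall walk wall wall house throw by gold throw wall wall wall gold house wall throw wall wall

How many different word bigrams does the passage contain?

17

25 tokens → 24 bigram windows in total.
Repeated bigrams (each contributes count−1 duplicates):
  wall wall: 4
  throw wall: 3
  walk wall: 2
  wall walk: 2
7 duplicate windows → 24 − 7 = 17 distinct.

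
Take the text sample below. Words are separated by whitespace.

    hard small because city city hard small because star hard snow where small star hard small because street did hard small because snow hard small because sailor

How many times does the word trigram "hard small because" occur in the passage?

5

Scanning the 25 overlapping trigram windows for "hard small because":
  position 1–3: hard small because
  position 6–8: hard small because
  position 15–17: hard small because
  position 20–22: hard small because
  position 24–26: hard small because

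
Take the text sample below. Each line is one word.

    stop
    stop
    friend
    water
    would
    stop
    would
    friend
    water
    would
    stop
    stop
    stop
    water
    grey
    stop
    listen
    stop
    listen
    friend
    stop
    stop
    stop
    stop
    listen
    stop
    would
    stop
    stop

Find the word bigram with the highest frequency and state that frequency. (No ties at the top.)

"stop stop", 7 times

Bigram frequencies (highest first):
  stop stop: 7
  would stop: 3
  stop listen: 3
  friend water: 2
  water would: 2
  stop would: 2
  … (8 more, each ≤ 2)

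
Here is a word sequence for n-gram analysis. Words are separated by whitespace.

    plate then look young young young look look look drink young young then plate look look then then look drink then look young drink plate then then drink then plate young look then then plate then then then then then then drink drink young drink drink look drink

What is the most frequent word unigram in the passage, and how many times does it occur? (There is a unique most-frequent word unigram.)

"then", 16 times

Unigram frequencies (highest first):
  then: 16
  look: 10
  drink: 9
  young: 8
  plate: 5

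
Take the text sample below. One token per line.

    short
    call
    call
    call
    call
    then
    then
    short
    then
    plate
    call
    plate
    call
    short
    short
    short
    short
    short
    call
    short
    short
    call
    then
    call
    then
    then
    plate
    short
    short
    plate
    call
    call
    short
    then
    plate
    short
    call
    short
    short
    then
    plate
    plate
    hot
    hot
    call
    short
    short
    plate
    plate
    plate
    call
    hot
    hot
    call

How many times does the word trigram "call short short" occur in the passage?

Scanning the 52 overlapping trigram windows for "call short short":
  position 13–15: call short short
  position 19–21: call short short
  position 37–39: call short short
  position 45–47: call short short

4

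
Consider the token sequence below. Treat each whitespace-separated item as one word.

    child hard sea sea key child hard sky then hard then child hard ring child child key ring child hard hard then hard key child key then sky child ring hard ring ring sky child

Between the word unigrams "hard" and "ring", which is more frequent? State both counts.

"hard": 8 occurrences
"ring": 5 occurrences

"hard" (8 vs 5)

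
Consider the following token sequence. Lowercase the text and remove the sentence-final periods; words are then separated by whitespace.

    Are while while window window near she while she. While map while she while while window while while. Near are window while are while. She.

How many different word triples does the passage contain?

21

25 tokens → 23 trigram windows in total.
Repeated trigrams (each contributes count−1 duplicates):
  while she while: 2
  while while window: 2
2 duplicate windows → 23 − 2 = 21 distinct.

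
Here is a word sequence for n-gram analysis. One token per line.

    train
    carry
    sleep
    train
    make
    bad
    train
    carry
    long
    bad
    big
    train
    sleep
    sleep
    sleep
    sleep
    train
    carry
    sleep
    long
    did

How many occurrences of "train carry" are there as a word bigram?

3

Scanning the 20 overlapping bigram windows for "train carry":
  position 1–2: train carry
  position 7–8: train carry
  position 17–18: train carry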